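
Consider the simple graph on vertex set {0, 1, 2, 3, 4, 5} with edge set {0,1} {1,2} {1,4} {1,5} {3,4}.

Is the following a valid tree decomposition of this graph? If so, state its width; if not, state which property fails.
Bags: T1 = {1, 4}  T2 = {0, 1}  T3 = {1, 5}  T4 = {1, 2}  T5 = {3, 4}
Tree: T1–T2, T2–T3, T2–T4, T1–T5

Yes; width 1.

Checking the three conditions: (i) the bags cover all of {0, 1, 2, 3, 4, 5}; (ii) for each edge, some bag contains both endpoints; (iii) the bags containing any fixed vertex form a subtree. All hold, so the decomposition is valid with width 2 − 1 = 1.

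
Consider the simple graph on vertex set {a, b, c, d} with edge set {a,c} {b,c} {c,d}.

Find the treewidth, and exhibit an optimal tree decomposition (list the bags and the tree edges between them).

Treewidth 1.
One optimal decomposition is:
Bags: B1 = {a, c}  B2 = {b, c}  B3 = {c, d}
Tree: B1–B2, B1–B3

Each bag holds 2 vertices, so the decomposition has width 1, which upper-bounds the treewidth. G has an edge, so its treewidth is at least 1. Therefore the treewidth is 1.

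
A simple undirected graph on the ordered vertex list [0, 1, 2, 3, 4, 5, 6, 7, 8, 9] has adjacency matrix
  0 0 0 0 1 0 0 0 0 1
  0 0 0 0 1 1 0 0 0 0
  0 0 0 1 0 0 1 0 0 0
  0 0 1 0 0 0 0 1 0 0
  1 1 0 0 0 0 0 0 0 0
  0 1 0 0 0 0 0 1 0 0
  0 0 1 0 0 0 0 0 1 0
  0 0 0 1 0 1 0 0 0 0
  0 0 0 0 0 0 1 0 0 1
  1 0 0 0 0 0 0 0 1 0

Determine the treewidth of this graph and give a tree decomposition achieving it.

Treewidth 2.
One optimal decomposition is:
Bags: B1 = {0, 1, 4}  B2 = {0, 1, 9}  B3 = {1, 8, 9}  B4 = {1, 6, 8}  B5 = {1, 2, 6}  B6 = {1, 2, 3}  B7 = {1, 3, 7}  B8 = {1, 5, 7}
Tree: B1–B2, B2–B3, B3–B4, B4–B5, B5–B6, B6–B7, B7–B8

Every bag has size at most 3, so the width is 3 − 1 = 2 and tw(G) ≤ 2. For the lower bound, G contains the cycle 1–4–0–9–8–6–2–3–7–5–1, so G is not a forest; only forests have treewidth ≤ 1, hence tw(G) ≥ 2. Therefore the treewidth is 2.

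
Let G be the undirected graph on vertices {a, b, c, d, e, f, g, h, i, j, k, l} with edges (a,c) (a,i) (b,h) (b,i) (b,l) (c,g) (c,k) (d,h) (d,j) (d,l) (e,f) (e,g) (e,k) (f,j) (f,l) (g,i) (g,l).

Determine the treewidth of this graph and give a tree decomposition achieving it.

Treewidth 3.
Bags: B1 = {d, f, h, j}  B2 = {d, f, h, l}  B3 = {b, f, h, l}  B4 = {b, e, f, l}  B5 = {b, e, g, l}  B6 = {b, e, g, i}  B7 = {e, g, i, k}  B8 = {c, g, i, k}  B9 = {a, c, i, k}
Tree: B1–B2, B2–B3, B3–B4, B4–B5, B5–B6, B6–B7, B7–B8, B8–B9

Every bag has size at most 4, so the width is 4 − 1 = 3 and tw(G) ≤ 3. For the lower bound: the 4 vertex sets {d,h,j}, {f}, {l}, {b,e,g,i} are disjoint, each induces a connected subgraph, and every pair is joined by at least one edge of G. Contracting each set to a single vertex therefore yields K_{4} as a minor, and since treewidth is minor-monotone, tw(G) ≥ tw(K_{4}) = 3. The upper and lower bounds meet at 3, so that is the treewidth.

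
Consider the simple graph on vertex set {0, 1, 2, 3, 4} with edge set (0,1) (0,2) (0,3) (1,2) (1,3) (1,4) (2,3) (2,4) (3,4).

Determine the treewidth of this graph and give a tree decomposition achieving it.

Each bag holds 4 vertices, so the decomposition has width 3, which upper-bounds the treewidth. Conversely, {0, 1, 2, 3} is a clique of size 4, and the vertices of any clique must share a bag in every tree decomposition; so some bag has ≥ 4 vertices and tw(G) ≥ 3. The upper and lower bounds meet at 3, so that is the treewidth.

Treewidth 3.
Bags: B1 = {1, 2, 3, 4}  B2 = {0, 1, 2, 3}
Tree: B1–B2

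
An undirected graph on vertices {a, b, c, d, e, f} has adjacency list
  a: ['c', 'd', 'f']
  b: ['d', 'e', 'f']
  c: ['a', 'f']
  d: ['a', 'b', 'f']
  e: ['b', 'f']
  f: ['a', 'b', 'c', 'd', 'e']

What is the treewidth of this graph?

A width-2 tree decomposition is:
Bags: B1 = {b, d, f}  B2 = {a, d, f}  B3 = {b, e, f}  B4 = {a, c, f}
Tree: B1–B2, B1–B3, B2–B4
Every bag has size at most 3, so the width is 3 − 1 = 2 and tw(G) ≤ 2. Conversely, {a, d, f} is a clique of size 3, and the vertices of any clique must share a bag in every tree decomposition; so some bag has ≥ 3 vertices and tw(G) ≥ 2. The upper and lower bounds meet at 2, so that is the treewidth.

2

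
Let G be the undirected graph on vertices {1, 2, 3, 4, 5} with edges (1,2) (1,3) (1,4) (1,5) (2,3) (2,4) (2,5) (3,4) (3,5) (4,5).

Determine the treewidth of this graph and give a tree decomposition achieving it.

With just one bag of size 5, the width is 5 − 1 = 4, so tw(G) ≤ 4. On the other hand G contains the 5-clique {1, 2, 3, 4, 5}. A clique must lie in a single bag of any decomposition, so no decomposition can have width below 4. Therefore the treewidth is 4.

Treewidth 4.
Bags: B1 = {1, 2, 3, 4, 5}
Tree: (single bag)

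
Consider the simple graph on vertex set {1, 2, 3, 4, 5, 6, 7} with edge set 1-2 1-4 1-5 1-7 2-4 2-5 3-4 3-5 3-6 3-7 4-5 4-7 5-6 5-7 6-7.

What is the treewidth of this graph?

3

A width-3 tree decomposition is:
Bags: B1 = {1, 2, 4, 5}  B2 = {1, 4, 5, 7}  B3 = {3, 4, 5, 7}  B4 = {3, 5, 6, 7}
Tree: B1–B2, B2–B3, B3–B4
Every bag has size at most 4, so the width is 4 − 1 = 3 and tw(G) ≤ 3. On the other hand G contains the 4-clique {1, 2, 4, 5}. A clique must lie in a single bag of any decomposition, so no decomposition can have width below 3. Therefore the treewidth is 3.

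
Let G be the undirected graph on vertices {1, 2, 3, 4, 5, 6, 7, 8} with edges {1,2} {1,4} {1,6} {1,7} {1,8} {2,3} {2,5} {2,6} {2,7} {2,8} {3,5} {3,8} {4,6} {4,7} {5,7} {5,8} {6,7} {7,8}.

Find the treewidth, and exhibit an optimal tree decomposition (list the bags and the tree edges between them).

Every bag has size at most 4, so the width is 4 − 1 = 3 and tw(G) ≤ 3. For the lower bound, the 4 vertices {2, 3, 5, 8} are pairwise adjacent, and any tree decomposition puts a clique entirely inside one bag — forcing width ≥ 3. The upper and lower bounds meet at 3, so that is the treewidth.

Treewidth 3.
Bags: B1 = {2, 5, 7, 8}  B2 = {1, 2, 7, 8}  B3 = {1, 2, 6, 7}  B4 = {2, 3, 5, 8}  B5 = {1, 4, 6, 7}
Tree: B1–B2, B2–B3, B1–B4, B3–B5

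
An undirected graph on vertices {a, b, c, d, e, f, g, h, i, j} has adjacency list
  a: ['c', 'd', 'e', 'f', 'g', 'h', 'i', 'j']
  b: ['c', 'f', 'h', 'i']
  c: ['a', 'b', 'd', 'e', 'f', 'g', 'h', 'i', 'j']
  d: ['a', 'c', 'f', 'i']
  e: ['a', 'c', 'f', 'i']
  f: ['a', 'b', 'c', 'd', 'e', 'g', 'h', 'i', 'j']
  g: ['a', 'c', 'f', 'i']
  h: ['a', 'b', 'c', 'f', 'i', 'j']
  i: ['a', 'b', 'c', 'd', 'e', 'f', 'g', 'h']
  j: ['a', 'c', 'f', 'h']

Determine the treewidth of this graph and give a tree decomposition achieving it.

Each bag holds 5 vertices, so the decomposition has width 4, which upper-bounds the treewidth. On the other hand G contains the 5-clique {a, c, f, h, j}. A clique must lie in a single bag of any decomposition, so no decomposition can have width below 4. Combining the bounds, tw(G) = 4.

Treewidth 4.
Bags: B1 = {a, c, d, f, i}  B2 = {a, c, e, f, i}  B3 = {a, c, f, h, i}  B4 = {a, c, f, h, j}  B5 = {a, c, f, g, i}  B6 = {b, c, f, h, i}
Tree: B1–B2, B1–B3, B3–B4, B1–B5, B3–B6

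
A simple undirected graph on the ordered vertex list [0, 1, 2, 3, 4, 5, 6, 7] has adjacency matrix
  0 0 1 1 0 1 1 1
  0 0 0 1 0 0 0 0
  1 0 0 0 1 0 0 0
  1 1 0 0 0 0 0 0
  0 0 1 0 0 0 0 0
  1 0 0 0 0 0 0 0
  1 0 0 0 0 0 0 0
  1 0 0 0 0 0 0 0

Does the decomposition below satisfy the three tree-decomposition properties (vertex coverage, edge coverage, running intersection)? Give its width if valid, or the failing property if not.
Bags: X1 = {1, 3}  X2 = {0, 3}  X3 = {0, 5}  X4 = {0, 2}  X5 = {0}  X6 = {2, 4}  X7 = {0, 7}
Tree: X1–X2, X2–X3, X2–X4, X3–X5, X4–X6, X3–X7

No — vertex 6 appears in no bag.

A tree decomposition must satisfy three properties: every vertex lies in some bag; for every edge, both endpoints lie together in some bag; and for every vertex, the bags containing it form a connected subtree. Here vertex 6 appears in no bag, so the decomposition is invalid.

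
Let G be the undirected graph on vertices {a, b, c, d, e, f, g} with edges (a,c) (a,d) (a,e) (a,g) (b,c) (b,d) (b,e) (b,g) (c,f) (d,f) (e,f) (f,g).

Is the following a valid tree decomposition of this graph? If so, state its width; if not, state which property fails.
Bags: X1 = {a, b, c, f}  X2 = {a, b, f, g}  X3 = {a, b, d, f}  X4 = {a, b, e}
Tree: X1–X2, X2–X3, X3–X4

A tree decomposition must satisfy three properties: every vertex lies in some bag; for every edge, both endpoints lie together in some bag; and for every vertex, the bags containing it form a connected subtree. Here edge (f,e) lies in no bag, so the decomposition is invalid.

No — edge (f,e) lies in no bag.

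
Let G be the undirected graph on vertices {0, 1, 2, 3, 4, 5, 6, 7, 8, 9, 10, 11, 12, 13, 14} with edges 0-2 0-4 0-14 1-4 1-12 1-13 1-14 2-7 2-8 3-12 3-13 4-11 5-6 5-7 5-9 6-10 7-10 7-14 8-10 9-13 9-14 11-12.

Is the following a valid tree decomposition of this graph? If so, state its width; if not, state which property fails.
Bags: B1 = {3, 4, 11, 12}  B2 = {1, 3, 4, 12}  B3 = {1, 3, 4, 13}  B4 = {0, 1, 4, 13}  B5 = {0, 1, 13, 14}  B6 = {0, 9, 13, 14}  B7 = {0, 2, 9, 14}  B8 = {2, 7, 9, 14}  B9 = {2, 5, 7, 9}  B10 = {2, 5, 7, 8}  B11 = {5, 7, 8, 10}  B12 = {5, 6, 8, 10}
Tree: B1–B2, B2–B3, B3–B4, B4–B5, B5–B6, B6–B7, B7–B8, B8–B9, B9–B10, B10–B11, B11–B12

Yes; width 3.

Every vertex of G appears in some bag (union = {0, 1, 2, 3, 4, 5, 6, 7, 8, 9, 10, 11, 12, 13, 14}); every edge is covered by a bag; and for each vertex v the set of bags containing v is connected in the bag tree. The decomposition is therefore valid. The largest bag has 4 vertices, so the width is 3.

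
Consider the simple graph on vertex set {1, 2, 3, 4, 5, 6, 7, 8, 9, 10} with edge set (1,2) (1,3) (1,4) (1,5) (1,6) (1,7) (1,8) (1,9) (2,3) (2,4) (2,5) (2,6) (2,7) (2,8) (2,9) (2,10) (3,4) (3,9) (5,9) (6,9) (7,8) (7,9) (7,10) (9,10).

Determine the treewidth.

A width-3 tree decomposition is:
Bags: B1 = {1, 2, 3, 9}  B2 = {1, 2, 5, 9}  B3 = {1, 2, 7, 9}  B4 = {2, 7, 9, 10}  B5 = {1, 2, 3, 4}  B6 = {1, 2, 6, 9}  B7 = {1, 2, 7, 8}
Tree: B1–B2, B2–B3, B3–B4, B1–B5, B2–B6, B3–B7
Every bag has size at most 4, so the width is 4 − 1 = 3 and tw(G) ≤ 3. For the lower bound, the 4 vertices {1, 2, 7, 8} are pairwise adjacent, and any tree decomposition puts a clique entirely inside one bag — forcing width ≥ 3. The upper and lower bounds meet at 3, so that is the treewidth.

3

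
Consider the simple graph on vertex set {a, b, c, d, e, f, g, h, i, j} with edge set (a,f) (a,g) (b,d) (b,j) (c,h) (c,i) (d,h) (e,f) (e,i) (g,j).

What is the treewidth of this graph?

2

A width-2 tree decomposition is:
Bags: B1 = {c, e, i}  B2 = {c, e, h}  B3 = {d, e, h}  B4 = {b, d, e}  B5 = {b, e, j}  B6 = {e, g, j}  B7 = {a, e, g}  B8 = {a, e, f}
Tree: B1–B2, B2–B3, B3–B4, B4–B5, B5–B6, B6–B7, B7–B8
Every bag has size at most 3, so the width is 3 − 1 = 2 and tw(G) ≤ 2. The edges e–i–c–h–d–b–j–g–a–f–e form a cycle, so G is not a tree and its treewidth is at least 2. Hence tw(G) = 2 exactly.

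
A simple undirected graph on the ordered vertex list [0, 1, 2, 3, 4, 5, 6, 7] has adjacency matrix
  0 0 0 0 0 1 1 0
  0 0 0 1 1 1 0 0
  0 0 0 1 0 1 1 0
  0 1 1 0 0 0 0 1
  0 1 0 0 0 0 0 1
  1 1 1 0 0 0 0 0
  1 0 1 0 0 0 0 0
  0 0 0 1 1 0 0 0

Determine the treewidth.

2

A width-2 tree decomposition is:
Bags: B1 = {0, 5, 6}  B2 = {2, 5, 6}  B3 = {1, 2, 5}  B4 = {1, 2, 3}  B5 = {1, 3, 4}  B6 = {3, 4, 7}
Tree: B1–B2, B2–B3, B3–B4, B4–B5, B5–B6
Every bag has size at most 3, so the width is 3 − 1 = 2 and tw(G) ≤ 2. For the lower bound, G contains the cycle 0–6–2–5–0, so G is not a forest; only forests have treewidth ≤ 1, hence tw(G) ≥ 2. The upper and lower bounds meet at 2, so that is the treewidth.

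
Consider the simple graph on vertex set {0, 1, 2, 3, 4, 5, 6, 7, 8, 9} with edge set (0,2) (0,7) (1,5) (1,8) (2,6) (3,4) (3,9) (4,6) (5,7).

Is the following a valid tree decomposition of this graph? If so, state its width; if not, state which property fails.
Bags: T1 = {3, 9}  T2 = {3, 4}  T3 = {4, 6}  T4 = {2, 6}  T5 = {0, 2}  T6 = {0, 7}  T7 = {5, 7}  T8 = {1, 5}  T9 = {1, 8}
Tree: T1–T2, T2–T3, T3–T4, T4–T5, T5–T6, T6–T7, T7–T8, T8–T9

Vertex coverage: the bags together contain {0, 1, 2, 3, 4, 5, 6, 7, 8, 9}, the full vertex set. Edge coverage: each edge of G has both endpoints in at least one bag. Running intersection: for every vertex, the bags containing it form a connected subtree. All three properties hold, so this is a valid tree decomposition of width max|bag| − 1 = 1, and hence tw(G) ≤ 1.

Yes; width 1.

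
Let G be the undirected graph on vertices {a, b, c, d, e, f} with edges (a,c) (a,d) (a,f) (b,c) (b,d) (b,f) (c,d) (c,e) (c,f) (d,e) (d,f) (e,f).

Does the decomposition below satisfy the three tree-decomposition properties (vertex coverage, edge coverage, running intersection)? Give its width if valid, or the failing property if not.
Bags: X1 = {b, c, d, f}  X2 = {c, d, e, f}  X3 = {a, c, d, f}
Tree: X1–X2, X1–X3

Yes; width 3.

Every vertex of G appears in some bag (union = {a, b, c, d, e, f}); every edge is covered by a bag; and for each vertex v the set of bags containing v is connected in the bag tree. The decomposition is therefore valid. The largest bag has 4 vertices, so the width is 3.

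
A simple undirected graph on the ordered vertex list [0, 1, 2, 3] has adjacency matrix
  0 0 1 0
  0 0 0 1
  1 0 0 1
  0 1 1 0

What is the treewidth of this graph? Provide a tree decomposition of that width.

The largest bag has 2 vertices, giving width 1; this decomposition certifies tw(G) ≤ 1. Since G has at least one edge (e.g. 2–0), it is not an edgeless graph, so tw(G) ≥ 1. Combining the bounds, tw(G) = 1.

Treewidth 1.
Bags: B1 = {0, 2}  B2 = {2, 3}  B3 = {1, 3}
Tree: B1–B2, B2–B3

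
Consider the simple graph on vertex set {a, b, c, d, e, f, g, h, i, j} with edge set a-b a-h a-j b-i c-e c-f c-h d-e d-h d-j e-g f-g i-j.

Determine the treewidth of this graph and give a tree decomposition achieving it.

Treewidth 2.
Bags: B1 = {c, f, g}  B2 = {c, e, g}  B3 = {c, e, h}  B4 = {d, e, h}  B5 = {a, d, h}  B6 = {a, d, j}  B7 = {a, b, j}  B8 = {b, i, j}
Tree: B1–B2, B2–B3, B3–B4, B4–B5, B5–B6, B6–B7, B7–B8

Every bag has size at most 3, so the width is 3 − 1 = 2 and tw(G) ≤ 2. Since f–g–e–c–f is a cycle in G, G is not acyclic. Forests are exactly the graphs of treewidth ≤ 1, so tw(G) ≥ 2. Combining the bounds, tw(G) = 2.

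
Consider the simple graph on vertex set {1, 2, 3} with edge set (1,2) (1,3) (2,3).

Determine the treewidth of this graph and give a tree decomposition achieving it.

With just one bag of size 3, the width is 3 − 1 = 2, so tw(G) ≤ 2. On the other hand G contains the 3-clique {1, 2, 3}. A clique must lie in a single bag of any decomposition, so no decomposition can have width below 2. Hence tw(G) = 2 exactly.

Treewidth 2.
One optimal decomposition is:
Bags: B1 = {1, 2, 3}
Tree: (single bag)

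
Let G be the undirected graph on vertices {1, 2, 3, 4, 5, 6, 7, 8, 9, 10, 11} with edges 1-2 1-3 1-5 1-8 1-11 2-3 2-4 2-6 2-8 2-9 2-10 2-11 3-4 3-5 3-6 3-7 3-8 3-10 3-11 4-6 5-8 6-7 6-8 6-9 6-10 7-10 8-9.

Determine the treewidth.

3

A width-3 tree decomposition is:
Bags: B1 = {2, 3, 6, 8}  B2 = {2, 3, 4, 6}  B3 = {2, 3, 6, 10}  B4 = {1, 2, 3, 8}  B5 = {1, 2, 3, 11}  B6 = {1, 3, 5, 8}  B7 = {2, 6, 8, 9}  B8 = {3, 6, 7, 10}
Tree: B1–B2, B1–B3, B1–B4, B4–B5, B4–B6, B1–B7, B3–B8
The largest bag has 4 vertices, giving width 3; this decomposition certifies tw(G) ≤ 3. On the other hand G contains the 4-clique {2, 6, 8, 9}. A clique must lie in a single bag of any decomposition, so no decomposition can have width below 3. The upper and lower bounds meet at 3, so that is the treewidth.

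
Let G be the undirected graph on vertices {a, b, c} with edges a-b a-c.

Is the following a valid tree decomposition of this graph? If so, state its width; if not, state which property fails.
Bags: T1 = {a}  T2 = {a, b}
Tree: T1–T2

A tree decomposition must satisfy three properties: every vertex lies in some bag; for every edge, both endpoints lie together in some bag; and for every vertex, the bags containing it form a connected subtree. Here vertex c appears in no bag, so the decomposition is invalid.

No — vertex c appears in no bag.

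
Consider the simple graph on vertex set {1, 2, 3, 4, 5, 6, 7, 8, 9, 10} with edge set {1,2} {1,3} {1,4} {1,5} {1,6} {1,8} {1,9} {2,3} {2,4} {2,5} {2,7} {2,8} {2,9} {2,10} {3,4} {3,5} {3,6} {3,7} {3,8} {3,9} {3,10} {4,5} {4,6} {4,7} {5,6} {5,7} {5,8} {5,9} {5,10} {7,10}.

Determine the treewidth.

4

A width-4 tree decomposition is:
Bags: B1 = {2, 3, 4, 5, 7}  B2 = {1, 2, 3, 4, 5}  B3 = {1, 2, 3, 5, 9}  B4 = {1, 3, 4, 5, 6}  B5 = {1, 2, 3, 5, 8}  B6 = {2, 3, 5, 7, 10}
Tree: B1–B2, B2–B3, B2–B4, B2–B5, B1–B6
The largest bag has 5 vertices, giving width 4; this decomposition certifies tw(G) ≤ 4. For the lower bound, the 5 vertices {1, 2, 3, 5, 8} are pairwise adjacent, and any tree decomposition puts a clique entirely inside one bag — forcing width ≥ 4. The upper and lower bounds meet at 4, so that is the treewidth.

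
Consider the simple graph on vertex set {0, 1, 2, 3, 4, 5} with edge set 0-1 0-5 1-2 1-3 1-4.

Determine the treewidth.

1

A width-1 tree decomposition is:
Bags: B1 = {1, 4}  B2 = {1, 2}  B3 = {0, 1}  B4 = {1, 3}  B5 = {0, 5}
Tree: B1–B2, B2–B3, B2–B4, B3–B5
Every bag has size at most 2, so the width is 2 − 1 = 1 and tw(G) ≤ 1. G has an edge, so its treewidth is at least 1. Therefore the treewidth is 1.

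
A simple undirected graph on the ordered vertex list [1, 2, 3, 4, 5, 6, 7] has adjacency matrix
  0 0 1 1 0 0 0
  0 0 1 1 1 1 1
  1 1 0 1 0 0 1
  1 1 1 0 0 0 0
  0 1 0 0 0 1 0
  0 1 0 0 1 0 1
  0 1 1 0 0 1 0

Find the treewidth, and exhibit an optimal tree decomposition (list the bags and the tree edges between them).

Each bag holds 3 vertices, so the decomposition has width 2, which upper-bounds the treewidth. Conversely, {1, 3, 4} is a clique of size 3, and the vertices of any clique must share a bag in every tree decomposition; so some bag has ≥ 3 vertices and tw(G) ≥ 2. The upper and lower bounds meet at 2, so that is the treewidth.

Treewidth 2.
One optimal decomposition is:
Bags: B1 = {2, 5, 6}  B2 = {2, 6, 7}  B3 = {2, 3, 7}  B4 = {2, 3, 4}  B5 = {1, 3, 4}
Tree: B1–B2, B2–B3, B3–B4, B4–B5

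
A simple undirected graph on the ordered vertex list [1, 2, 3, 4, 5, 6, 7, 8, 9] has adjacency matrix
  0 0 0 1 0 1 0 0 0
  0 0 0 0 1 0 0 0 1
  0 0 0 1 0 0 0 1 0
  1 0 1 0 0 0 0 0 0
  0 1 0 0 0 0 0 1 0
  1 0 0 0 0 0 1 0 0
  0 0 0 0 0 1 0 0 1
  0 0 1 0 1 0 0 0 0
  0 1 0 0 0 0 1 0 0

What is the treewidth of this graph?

A width-2 tree decomposition is:
Bags: B1 = {2, 5, 8}  B2 = {2, 8, 9}  B3 = {7, 8, 9}  B4 = {6, 7, 8}  B5 = {1, 6, 8}  B6 = {1, 4, 8}  B7 = {3, 4, 8}
Tree: B1–B2, B2–B3, B3–B4, B4–B5, B5–B6, B6–B7
The largest bag has 3 vertices, giving width 2; this decomposition certifies tw(G) ≤ 2. The edges 8–5–2–9–7–6–1–4–3–8 form a cycle, so G is not a tree and its treewidth is at least 2. Therefore the treewidth is 2.

2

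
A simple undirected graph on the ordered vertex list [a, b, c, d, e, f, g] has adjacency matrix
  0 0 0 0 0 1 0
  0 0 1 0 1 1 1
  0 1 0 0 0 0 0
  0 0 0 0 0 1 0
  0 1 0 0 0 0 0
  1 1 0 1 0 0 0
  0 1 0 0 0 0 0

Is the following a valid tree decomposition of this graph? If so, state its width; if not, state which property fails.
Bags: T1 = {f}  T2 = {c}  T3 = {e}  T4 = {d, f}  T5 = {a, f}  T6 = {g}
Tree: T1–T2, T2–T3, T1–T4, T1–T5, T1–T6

No — vertex b appears in no bag.

A tree decomposition must satisfy three properties: every vertex lies in some bag; for every edge, both endpoints lie together in some bag; and for every vertex, the bags containing it form a connected subtree. Here vertex b appears in no bag, so the decomposition is invalid.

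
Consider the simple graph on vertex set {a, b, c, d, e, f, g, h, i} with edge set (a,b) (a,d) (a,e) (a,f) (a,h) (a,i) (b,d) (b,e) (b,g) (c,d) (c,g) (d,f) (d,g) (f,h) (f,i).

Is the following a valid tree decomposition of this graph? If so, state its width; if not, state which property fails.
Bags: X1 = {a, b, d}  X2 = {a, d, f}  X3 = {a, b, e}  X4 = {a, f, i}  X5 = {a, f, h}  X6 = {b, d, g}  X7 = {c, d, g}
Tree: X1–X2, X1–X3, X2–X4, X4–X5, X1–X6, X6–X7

Every vertex of G appears in some bag (union = {a, b, c, d, e, f, g, h, i}); every edge is covered by a bag; and for each vertex v the set of bags containing v is connected in the bag tree. The decomposition is therefore valid. The largest bag has 3 vertices, so the width is 2.

Yes; width 2.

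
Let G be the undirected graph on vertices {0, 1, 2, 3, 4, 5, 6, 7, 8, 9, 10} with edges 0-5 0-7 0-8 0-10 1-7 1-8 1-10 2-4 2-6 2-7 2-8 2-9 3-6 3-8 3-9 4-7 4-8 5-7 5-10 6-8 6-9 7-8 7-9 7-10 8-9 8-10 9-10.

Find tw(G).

A width-3 tree decomposition is:
Bags: B1 = {2, 7, 8, 9}  B2 = {7, 8, 9, 10}  B3 = {0, 7, 8, 10}  B4 = {2, 6, 8, 9}  B5 = {2, 4, 7, 8}  B6 = {0, 5, 7, 10}  B7 = {1, 7, 8, 10}  B8 = {3, 6, 8, 9}
Tree: B1–B2, B2–B3, B1–B4, B1–B5, B3–B6, B2–B7, B4–B8
Every bag has size at most 4, so the width is 4 − 1 = 3 and tw(G) ≤ 3. For the lower bound, the 4 vertices {3, 6, 8, 9} are pairwise adjacent, and any tree decomposition puts a clique entirely inside one bag — forcing width ≥ 3. The upper and lower bounds meet at 3, so that is the treewidth.

3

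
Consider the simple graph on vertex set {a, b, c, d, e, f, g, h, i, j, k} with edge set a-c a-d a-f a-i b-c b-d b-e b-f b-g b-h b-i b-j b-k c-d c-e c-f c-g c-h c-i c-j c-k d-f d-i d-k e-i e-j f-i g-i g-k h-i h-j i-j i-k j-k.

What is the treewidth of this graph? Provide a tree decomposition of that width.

Treewidth 4.
One such decomposition:
Bags: B1 = {b, c, i, j, k}  B2 = {b, c, e, i, j}  B3 = {b, c, d, i, k}  B4 = {b, c, d, f, i}  B5 = {b, c, g, i, k}  B6 = {a, c, d, f, i}  B7 = {b, c, h, i, j}
Tree: B1–B2, B1–B3, B3–B4, B3–B5, B4–B6, B2–B7

The largest bag has 5 vertices, giving width 4; this decomposition certifies tw(G) ≤ 4. For the lower bound, the 5 vertices {a, c, d, f, i} are pairwise adjacent, and any tree decomposition puts a clique entirely inside one bag — forcing width ≥ 4. Therefore the treewidth is 4.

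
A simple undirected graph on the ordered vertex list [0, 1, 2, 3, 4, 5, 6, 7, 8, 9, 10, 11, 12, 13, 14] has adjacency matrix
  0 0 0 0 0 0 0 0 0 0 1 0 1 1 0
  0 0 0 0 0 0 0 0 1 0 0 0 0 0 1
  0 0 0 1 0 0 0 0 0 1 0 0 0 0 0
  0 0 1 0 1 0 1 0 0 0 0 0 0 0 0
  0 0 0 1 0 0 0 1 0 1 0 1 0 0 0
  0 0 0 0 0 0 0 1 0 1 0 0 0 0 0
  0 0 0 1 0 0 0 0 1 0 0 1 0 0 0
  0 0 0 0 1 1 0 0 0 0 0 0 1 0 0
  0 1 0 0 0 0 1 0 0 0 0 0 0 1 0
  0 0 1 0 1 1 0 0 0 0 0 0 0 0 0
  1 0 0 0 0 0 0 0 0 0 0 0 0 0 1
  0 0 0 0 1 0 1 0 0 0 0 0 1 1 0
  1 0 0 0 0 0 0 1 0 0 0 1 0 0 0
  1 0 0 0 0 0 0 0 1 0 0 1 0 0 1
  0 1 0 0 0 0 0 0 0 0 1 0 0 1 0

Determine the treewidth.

3

A width-3 tree decomposition is:
Bags: B1 = {0, 1, 10, 14}  B2 = {0, 1, 13, 14}  B3 = {0, 1, 8, 13}  B4 = {0, 8, 12, 13}  B5 = {8, 11, 12, 13}  B6 = {6, 8, 11, 12}  B7 = {6, 7, 11, 12}  B8 = {4, 6, 7, 11}  B9 = {3, 4, 6, 7}  B10 = {3, 4, 5, 7}  B11 = {3, 4, 5, 9}  B12 = {2, 3, 5, 9}
Tree: B1–B2, B2–B3, B3–B4, B4–B5, B5–B6, B6–B7, B7–B8, B8–B9, B9–B10, B10–B11, B11–B12
Every bag has size at most 4, so the width is 4 − 1 = 3 and tw(G) ≤ 3. For the lower bound: the 4 vertex sets {1,10,14}, {0}, {13}, {6,8,11,12} are disjoint, each induces a connected subgraph, and every pair is joined by at least one edge of G. Contracting each set to a single vertex therefore yields K_{4} as a minor, and since treewidth is minor-monotone, tw(G) ≥ tw(K_{4}) = 3. Combining the bounds, tw(G) = 3.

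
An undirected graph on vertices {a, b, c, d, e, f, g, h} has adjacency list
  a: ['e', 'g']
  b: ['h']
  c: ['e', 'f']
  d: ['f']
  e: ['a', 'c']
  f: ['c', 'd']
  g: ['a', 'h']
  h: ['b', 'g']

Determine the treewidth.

1

A width-1 tree decomposition is:
Bags: B1 = {b, h}  B2 = {g, h}  B3 = {a, g}  B4 = {a, e}  B5 = {c, e}  B6 = {c, f}  B7 = {d, f}
Tree: B1–B2, B2–B3, B3–B4, B4–B5, B5–B6, B6–B7
The largest bag has 2 vertices, giving width 1; this decomposition certifies tw(G) ≤ 1. Since G has at least one edge (e.g. b–h), it is not an edgeless graph, so tw(G) ≥ 1. Therefore the treewidth is 1.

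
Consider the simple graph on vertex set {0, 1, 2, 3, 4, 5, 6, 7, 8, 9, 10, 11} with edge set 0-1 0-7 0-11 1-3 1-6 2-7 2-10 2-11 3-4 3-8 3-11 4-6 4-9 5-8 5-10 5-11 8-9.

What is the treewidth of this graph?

A width-3 tree decomposition is:
Bags: B1 = {0, 2, 7, 10}  B2 = {0, 2, 10, 11}  B3 = {0, 5, 10, 11}  B4 = {0, 1, 5, 11}  B5 = {1, 3, 5, 11}  B6 = {1, 3, 5, 8}  B7 = {1, 3, 6, 8}  B8 = {3, 4, 6, 8}  B9 = {4, 6, 8, 9}
Tree: B1–B2, B2–B3, B3–B4, B4–B5, B5–B6, B6–B7, B7–B8, B8–B9
Every bag has size at most 4, so the width is 4 − 1 = 3 and tw(G) ≤ 3. For the lower bound: the 4 vertex sets {2,7,10}, {0}, {11}, {1,3,5,8} are disjoint, each induces a connected subgraph, and every pair is joined by at least one edge of G. Contracting each set to a single vertex therefore yields K_{4} as a minor, and since treewidth is minor-monotone, tw(G) ≥ tw(K_{4}) = 3. Combining the bounds, tw(G) = 3.

3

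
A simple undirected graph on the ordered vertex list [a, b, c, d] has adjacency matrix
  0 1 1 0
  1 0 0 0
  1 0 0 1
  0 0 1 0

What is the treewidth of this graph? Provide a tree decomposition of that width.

Treewidth 1.
One optimal decomposition is:
Bags: B1 = {c, d}  B2 = {a, c}  B3 = {a, b}
Tree: B1–B2, B2–B3

Every bag has size at most 2, so the width is 2 − 1 = 1 and tw(G) ≤ 1. G has an edge, so its treewidth is at least 1. Combining the bounds, tw(G) = 1.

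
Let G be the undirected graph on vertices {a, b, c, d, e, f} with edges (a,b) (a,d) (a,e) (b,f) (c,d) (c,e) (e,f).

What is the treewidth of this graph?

2

A width-2 tree decomposition is:
Bags: B1 = {a, b, f}  B2 = {a, e, f}  B3 = {a, d, e}  B4 = {c, d, e}
Tree: B1–B2, B2–B3, B3–B4
Every bag has size at most 3, so the width is 3 − 1 = 2 and tw(G) ≤ 2. The edges b–f–e–a–b form a cycle, so G is not a tree and its treewidth is at least 2. Hence tw(G) = 2 exactly.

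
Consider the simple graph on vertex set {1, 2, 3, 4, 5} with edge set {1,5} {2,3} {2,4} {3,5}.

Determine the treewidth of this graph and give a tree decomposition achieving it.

Treewidth 1.
Bags: B1 = {1, 5}  B2 = {3, 5}  B3 = {2, 3}  B4 = {2, 4}
Tree: B1–B2, B2–B3, B3–B4

Each bag holds 2 vertices, so the decomposition has width 1, which upper-bounds the treewidth. G has an edge, so its treewidth is at least 1. The upper and lower bounds meet at 1, so that is the treewidth.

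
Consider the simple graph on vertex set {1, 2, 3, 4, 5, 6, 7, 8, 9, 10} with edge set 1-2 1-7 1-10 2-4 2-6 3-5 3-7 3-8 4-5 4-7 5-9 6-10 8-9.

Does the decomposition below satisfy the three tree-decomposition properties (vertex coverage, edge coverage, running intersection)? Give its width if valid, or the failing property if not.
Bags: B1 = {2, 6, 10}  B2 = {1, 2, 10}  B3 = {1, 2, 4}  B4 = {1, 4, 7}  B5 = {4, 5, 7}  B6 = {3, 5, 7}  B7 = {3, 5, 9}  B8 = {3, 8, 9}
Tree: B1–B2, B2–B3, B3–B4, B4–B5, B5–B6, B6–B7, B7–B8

Vertex coverage: the bags together contain {1, 2, 3, 4, 5, 6, 7, 8, 9, 10}, the full vertex set. Edge coverage: each edge of G has both endpoints in at least one bag. Running intersection: for every vertex, the bags containing it form a connected subtree. All three properties hold, so this is a valid tree decomposition of width max|bag| − 1 = 2, and hence tw(G) ≤ 2.

Yes; width 2.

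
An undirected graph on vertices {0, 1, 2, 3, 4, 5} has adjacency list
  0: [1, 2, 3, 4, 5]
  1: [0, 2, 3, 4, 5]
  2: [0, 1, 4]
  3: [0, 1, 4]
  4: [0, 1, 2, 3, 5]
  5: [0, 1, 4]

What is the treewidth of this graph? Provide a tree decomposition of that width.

Every bag has size at most 4, so the width is 4 − 1 = 3 and tw(G) ≤ 3. For the lower bound, the 4 vertices {0, 1, 2, 4} are pairwise adjacent, and any tree decomposition puts a clique entirely inside one bag — forcing width ≥ 3. Therefore the treewidth is 3.

Treewidth 3.
Bags: B1 = {0, 1, 4, 5}  B2 = {0, 1, 2, 4}  B3 = {0, 1, 3, 4}
Tree: B1–B2, B1–B3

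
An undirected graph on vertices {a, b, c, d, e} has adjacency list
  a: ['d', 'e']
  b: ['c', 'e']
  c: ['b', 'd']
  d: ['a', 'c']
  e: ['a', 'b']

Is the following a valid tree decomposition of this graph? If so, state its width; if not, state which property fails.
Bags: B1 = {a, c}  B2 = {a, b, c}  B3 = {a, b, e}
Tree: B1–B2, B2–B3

A tree decomposition must satisfy three properties: every vertex lies in some bag; for every edge, both endpoints lie together in some bag; and for every vertex, the bags containing it form a connected subtree. Here vertex d appears in no bag, so the decomposition is invalid.

No — vertex d appears in no bag.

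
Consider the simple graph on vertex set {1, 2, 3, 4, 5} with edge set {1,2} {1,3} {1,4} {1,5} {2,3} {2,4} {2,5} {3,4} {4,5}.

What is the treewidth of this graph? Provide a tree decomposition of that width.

Treewidth 3.
Bags: B1 = {1, 2, 4, 5}  B2 = {1, 2, 3, 4}
Tree: B1–B2

The largest bag has 4 vertices, giving width 3; this decomposition certifies tw(G) ≤ 3. Conversely, {1, 2, 3, 4} is a clique of size 4, and the vertices of any clique must share a bag in every tree decomposition; so some bag has ≥ 4 vertices and tw(G) ≥ 3. Hence tw(G) = 3 exactly.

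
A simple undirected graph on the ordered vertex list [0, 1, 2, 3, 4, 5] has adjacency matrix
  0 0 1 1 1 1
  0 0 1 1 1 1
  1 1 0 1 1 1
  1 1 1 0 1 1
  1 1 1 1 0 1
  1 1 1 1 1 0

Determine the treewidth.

4

A width-4 tree decomposition is:
Bags: B1 = {0, 2, 3, 4, 5}  B2 = {1, 2, 3, 4, 5}
Tree: B1–B2
Every bag has size at most 5, so the width is 5 − 1 = 4 and tw(G) ≤ 4. For the lower bound, the 5 vertices {0, 2, 3, 4, 5} are pairwise adjacent, and any tree decomposition puts a clique entirely inside one bag — forcing width ≥ 4. The upper and lower bounds meet at 4, so that is the treewidth.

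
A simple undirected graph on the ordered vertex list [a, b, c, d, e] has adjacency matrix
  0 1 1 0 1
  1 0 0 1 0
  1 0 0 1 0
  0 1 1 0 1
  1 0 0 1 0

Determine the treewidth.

A width-2 tree decomposition is:
Bags: B1 = {a, c, d}  B2 = {a, d, e}  B3 = {a, b, d}
Tree: B1–B2, B2–B3
The largest bag has 3 vertices, giving width 2; this decomposition certifies tw(G) ≤ 2. The edges c–a–e–d–c form a cycle, so G is not a tree and its treewidth is at least 2. Therefore the treewidth is 2.

2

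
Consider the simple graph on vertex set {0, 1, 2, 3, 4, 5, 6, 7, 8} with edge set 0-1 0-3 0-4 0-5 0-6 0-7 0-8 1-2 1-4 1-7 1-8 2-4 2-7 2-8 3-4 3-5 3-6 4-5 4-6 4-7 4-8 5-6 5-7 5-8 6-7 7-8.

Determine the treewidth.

A width-4 tree decomposition is:
Bags: B1 = {0, 3, 4, 5, 6}  B2 = {0, 4, 5, 6, 7}  B3 = {0, 4, 5, 7, 8}  B4 = {0, 1, 4, 7, 8}  B5 = {1, 2, 4, 7, 8}
Tree: B1–B2, B2–B3, B3–B4, B4–B5
Each bag holds 5 vertices, so the decomposition has width 4, which upper-bounds the treewidth. For the lower bound, the 5 vertices {0, 1, 4, 7, 8} are pairwise adjacent, and any tree decomposition puts a clique entirely inside one bag — forcing width ≥ 4. Combining the bounds, tw(G) = 4.

4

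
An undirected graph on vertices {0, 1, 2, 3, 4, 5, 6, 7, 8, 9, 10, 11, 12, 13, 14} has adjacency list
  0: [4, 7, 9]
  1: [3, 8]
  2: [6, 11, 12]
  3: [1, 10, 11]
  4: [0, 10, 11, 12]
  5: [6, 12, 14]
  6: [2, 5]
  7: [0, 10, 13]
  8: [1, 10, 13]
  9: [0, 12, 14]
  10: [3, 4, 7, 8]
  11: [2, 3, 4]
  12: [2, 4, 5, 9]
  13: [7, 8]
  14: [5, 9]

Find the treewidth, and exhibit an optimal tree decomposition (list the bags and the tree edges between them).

Each bag holds 4 vertices, so the decomposition has width 3, which upper-bounds the treewidth. For the lower bound: the 4 vertex sets {1,8,13}, {7}, {10}, {0,3,4,11} are disjoint, each induces a connected subgraph, and every pair is joined by at least one edge of G. Contracting each set to a single vertex therefore yields K_{4} as a minor, and since treewidth is minor-monotone, tw(G) ≥ tw(K_{4}) = 3. Combining the bounds, tw(G) = 3.

Treewidth 3.
Bags: B1 = {1, 7, 8, 13}  B2 = {1, 7, 8, 10}  B3 = {1, 3, 7, 10}  B4 = {0, 3, 7, 10}  B5 = {0, 3, 4, 10}  B6 = {0, 3, 4, 11}  B7 = {0, 4, 9, 11}  B8 = {4, 9, 11, 12}  B9 = {2, 9, 11, 12}  B10 = {2, 9, 12, 14}  B11 = {2, 5, 12, 14}  B12 = {2, 5, 6, 14}
Tree: B1–B2, B2–B3, B3–B4, B4–B5, B5–B6, B6–B7, B7–B8, B8–B9, B9–B10, B10–B11, B11–B12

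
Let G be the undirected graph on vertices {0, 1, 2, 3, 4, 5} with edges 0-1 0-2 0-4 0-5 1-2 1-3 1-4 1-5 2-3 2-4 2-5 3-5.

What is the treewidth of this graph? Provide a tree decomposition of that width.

Treewidth 3.
One optimal decomposition is:
Bags: B1 = {0, 1, 2, 4}  B2 = {0, 1, 2, 5}  B3 = {1, 2, 3, 5}
Tree: B1–B2, B2–B3

Every bag has size at most 4, so the width is 4 − 1 = 3 and tw(G) ≤ 3. For the lower bound, the 4 vertices {0, 1, 2, 4} are pairwise adjacent, and any tree decomposition puts a clique entirely inside one bag — forcing width ≥ 3. The upper and lower bounds meet at 3, so that is the treewidth.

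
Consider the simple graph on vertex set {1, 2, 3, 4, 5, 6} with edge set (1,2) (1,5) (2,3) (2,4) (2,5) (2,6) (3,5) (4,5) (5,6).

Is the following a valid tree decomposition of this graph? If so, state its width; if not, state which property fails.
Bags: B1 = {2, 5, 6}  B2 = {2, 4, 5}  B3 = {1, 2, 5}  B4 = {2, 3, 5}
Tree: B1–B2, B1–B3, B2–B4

Yes; width 2.

Every vertex of G appears in some bag (union = {1, 2, 3, 4, 5, 6}); every edge is covered by a bag; and for each vertex v the set of bags containing v is connected in the bag tree. The decomposition is therefore valid. The largest bag has 3 vertices, so the width is 2.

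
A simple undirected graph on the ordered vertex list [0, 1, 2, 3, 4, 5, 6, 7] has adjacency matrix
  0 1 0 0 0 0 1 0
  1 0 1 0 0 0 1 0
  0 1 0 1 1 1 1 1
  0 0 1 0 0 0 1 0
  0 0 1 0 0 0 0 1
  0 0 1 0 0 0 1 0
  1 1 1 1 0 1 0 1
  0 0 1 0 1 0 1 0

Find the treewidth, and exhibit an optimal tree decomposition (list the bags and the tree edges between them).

Each bag holds 3 vertices, so the decomposition has width 2, which upper-bounds the treewidth. For the lower bound, the 3 vertices {0, 1, 6} are pairwise adjacent, and any tree decomposition puts a clique entirely inside one bag — forcing width ≥ 2. Hence tw(G) = 2 exactly.

Treewidth 2.
One optimal decomposition is:
Bags: B1 = {0, 1, 6}  B2 = {1, 2, 6}  B3 = {2, 6, 7}  B4 = {2, 5, 6}  B5 = {2, 4, 7}  B6 = {2, 3, 6}
Tree: B1–B2, B2–B3, B2–B4, B3–B5, B4–B6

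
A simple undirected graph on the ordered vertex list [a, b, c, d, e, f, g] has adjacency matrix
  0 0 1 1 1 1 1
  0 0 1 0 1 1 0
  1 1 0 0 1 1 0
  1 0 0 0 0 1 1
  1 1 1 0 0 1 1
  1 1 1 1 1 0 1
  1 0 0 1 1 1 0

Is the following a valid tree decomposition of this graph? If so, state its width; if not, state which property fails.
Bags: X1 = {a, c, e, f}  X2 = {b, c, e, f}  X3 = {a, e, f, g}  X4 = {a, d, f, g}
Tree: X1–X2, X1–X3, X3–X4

Checking the three conditions: (i) the bags cover all of {a, b, c, d, e, f, g}; (ii) for each edge, some bag contains both endpoints; (iii) the bags containing any fixed vertex form a subtree. All hold, so the decomposition is valid with width 4 − 1 = 3.

Yes; width 3.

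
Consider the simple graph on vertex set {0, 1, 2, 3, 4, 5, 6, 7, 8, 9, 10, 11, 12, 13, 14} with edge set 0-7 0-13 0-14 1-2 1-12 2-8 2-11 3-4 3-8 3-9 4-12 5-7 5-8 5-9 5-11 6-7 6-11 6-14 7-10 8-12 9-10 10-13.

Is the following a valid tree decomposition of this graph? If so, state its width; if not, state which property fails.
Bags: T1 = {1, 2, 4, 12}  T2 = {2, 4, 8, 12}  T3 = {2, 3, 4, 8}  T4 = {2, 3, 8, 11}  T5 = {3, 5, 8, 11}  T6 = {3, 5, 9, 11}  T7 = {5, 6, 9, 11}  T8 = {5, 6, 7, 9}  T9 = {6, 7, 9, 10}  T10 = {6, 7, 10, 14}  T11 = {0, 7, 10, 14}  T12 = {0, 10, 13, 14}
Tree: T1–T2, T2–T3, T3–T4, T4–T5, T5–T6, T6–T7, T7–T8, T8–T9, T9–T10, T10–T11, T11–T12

Every vertex of G appears in some bag (union = {0, 1, 2, 3, 4, 5, 6, 7, 8, 9, 10, 11, 12, 13, 14}); every edge is covered by a bag; and for each vertex v the set of bags containing v is connected in the bag tree. The decomposition is therefore valid. The largest bag has 4 vertices, so the width is 3.

Yes; width 3.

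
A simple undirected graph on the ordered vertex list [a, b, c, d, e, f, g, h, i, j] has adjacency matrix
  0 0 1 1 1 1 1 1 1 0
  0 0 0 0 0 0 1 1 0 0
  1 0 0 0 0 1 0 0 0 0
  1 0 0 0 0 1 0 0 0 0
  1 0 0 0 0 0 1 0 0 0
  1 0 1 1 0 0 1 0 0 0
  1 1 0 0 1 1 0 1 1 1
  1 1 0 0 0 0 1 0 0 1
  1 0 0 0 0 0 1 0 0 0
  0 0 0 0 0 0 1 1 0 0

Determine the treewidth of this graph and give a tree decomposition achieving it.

Treewidth 2.
Bags: B1 = {a, f, g}  B2 = {a, g, h}  B3 = {a, g, i}  B4 = {a, e, g}  B5 = {a, d, f}  B6 = {a, c, f}  B7 = {g, h, j}  B8 = {b, g, h}
Tree: B1–B2, B1–B3, B3–B4, B1–B5, B1–B6, B2–B7, B2–B8

The largest bag has 3 vertices, giving width 2; this decomposition certifies tw(G) ≤ 2. On the other hand G contains the 3-clique {a, d, f}. A clique must lie in a single bag of any decomposition, so no decomposition can have width below 2. Hence tw(G) = 2 exactly.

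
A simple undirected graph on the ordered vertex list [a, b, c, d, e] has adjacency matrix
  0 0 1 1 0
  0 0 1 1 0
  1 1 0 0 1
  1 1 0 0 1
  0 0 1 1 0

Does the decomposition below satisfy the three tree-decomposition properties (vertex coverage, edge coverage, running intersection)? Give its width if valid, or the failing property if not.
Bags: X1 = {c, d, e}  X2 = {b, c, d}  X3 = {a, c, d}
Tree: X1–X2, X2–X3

Yes; width 2.

Vertex coverage: the bags together contain {a, b, c, d, e}, the full vertex set. Edge coverage: each edge of G has both endpoints in at least one bag. Running intersection: for every vertex, the bags containing it form a connected subtree. All three properties hold, so this is a valid tree decomposition of width max|bag| − 1 = 2, and hence tw(G) ≤ 2.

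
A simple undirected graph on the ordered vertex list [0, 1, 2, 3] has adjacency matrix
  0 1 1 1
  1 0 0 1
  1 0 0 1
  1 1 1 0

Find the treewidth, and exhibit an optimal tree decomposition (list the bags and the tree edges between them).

Each bag holds 3 vertices, so the decomposition has width 2, which upper-bounds the treewidth. For the lower bound, the 3 vertices {0, 1, 3} are pairwise adjacent, and any tree decomposition puts a clique entirely inside one bag — forcing width ≥ 2. The upper and lower bounds meet at 2, so that is the treewidth.

Treewidth 2.
One such decomposition:
Bags: B1 = {0, 1, 3}  B2 = {0, 2, 3}
Tree: B1–B2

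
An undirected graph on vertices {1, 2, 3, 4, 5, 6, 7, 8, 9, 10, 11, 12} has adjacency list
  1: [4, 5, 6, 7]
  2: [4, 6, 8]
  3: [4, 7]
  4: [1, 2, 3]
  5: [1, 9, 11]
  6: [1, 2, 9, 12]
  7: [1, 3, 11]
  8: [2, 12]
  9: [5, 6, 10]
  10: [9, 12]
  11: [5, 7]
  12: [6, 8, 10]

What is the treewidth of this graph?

3

A width-3 tree decomposition is:
Bags: B1 = {8, 9, 10, 12}  B2 = {6, 8, 9, 12}  B3 = {2, 6, 8, 9}  B4 = {2, 5, 6, 9}  B5 = {1, 2, 5, 6}  B6 = {1, 2, 4, 5}  B7 = {1, 4, 5, 11}  B8 = {1, 4, 7, 11}  B9 = {3, 4, 7, 11}
Tree: B1–B2, B2–B3, B3–B4, B4–B5, B5–B6, B6–B7, B7–B8, B8–B9
The largest bag has 4 vertices, giving width 3; this decomposition certifies tw(G) ≤ 3. For the lower bound: the 4 vertex sets {8,10,12}, {9}, {6}, {1,2,4,5} are disjoint, each induces a connected subgraph, and every pair is joined by at least one edge of G. Contracting each set to a single vertex therefore yields K_{4} as a minor, and since treewidth is minor-monotone, tw(G) ≥ tw(K_{4}) = 3. Hence tw(G) = 3 exactly.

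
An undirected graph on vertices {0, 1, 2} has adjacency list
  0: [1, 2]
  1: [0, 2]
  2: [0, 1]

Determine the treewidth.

2

A width-2 tree decomposition is:
Bags: B1 = {0, 1, 2}
Tree: (single bag)
A single bag containing all 3 vertices is trivially a valid decomposition of width 2. For the lower bound, the 3 vertices {0, 1, 2} are pairwise adjacent, and any tree decomposition puts a clique entirely inside one bag — forcing width ≥ 2. Therefore the treewidth is 2.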